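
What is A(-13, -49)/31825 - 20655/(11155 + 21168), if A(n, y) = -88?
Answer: -660189799/1028679475 ≈ -0.64178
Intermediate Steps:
A(-13, -49)/31825 - 20655/(11155 + 21168) = -88/31825 - 20655/(11155 + 21168) = -88*1/31825 - 20655/32323 = -88/31825 - 20655*1/32323 = -88/31825 - 20655/32323 = -660189799/1028679475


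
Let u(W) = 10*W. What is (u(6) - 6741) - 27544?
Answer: -34225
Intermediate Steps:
(u(6) - 6741) - 27544 = (10*6 - 6741) - 27544 = (60 - 6741) - 27544 = -6681 - 27544 = -34225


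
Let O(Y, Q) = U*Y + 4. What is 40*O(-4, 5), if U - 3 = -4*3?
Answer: 1600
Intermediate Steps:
U = -9 (U = 3 - 4*3 = 3 - 12 = -9)
O(Y, Q) = 4 - 9*Y (O(Y, Q) = -9*Y + 4 = 4 - 9*Y)
40*O(-4, 5) = 40*(4 - 9*(-4)) = 40*(4 + 36) = 40*40 = 1600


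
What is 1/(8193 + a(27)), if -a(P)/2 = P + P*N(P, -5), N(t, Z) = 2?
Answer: 1/8031 ≈ 0.00012452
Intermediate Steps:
a(P) = -6*P (a(P) = -2*(P + P*2) = -2*(P + 2*P) = -6*P)
1/(8193 + a(27)) = 1/(8193 - 6*27) = 1/(8193 - 162) = 1/8031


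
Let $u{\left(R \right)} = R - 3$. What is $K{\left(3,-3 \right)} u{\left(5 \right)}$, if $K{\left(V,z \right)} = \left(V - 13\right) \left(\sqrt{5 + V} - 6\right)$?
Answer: $120 - 40 \sqrt{2} \approx 63.431$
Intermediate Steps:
$K{\left(V,z \right)} = \left(-13 + V\right) \left(-6 + \sqrt{5 + V}\right)$
$u{\left(R \right)} = -3 + R$ ($u{\left(R \right)} = R - 3 = -3 + R$)
$K{\left(3,-3 \right)} u{\left(5 \right)} = \left(78 - 13 \sqrt{5 + 3} - 18 + 3 \sqrt{5 + 3}\right) \left(-3 + 5\right) = \left(78 - 13 \sqrt{8} - 18 + 3 \sqrt{8}\right) 2 = \left(78 - 13 \cdot 2 \sqrt{2} - 18 + 3 \cdot 2 \sqrt{2}\right) 2 = \left(78 - 26 \sqrt{2} - 18 + 6 \sqrt{2}\right) 2 = \left(60 - 20 \sqrt{2}\right) 2 = 120 - 40 \sqrt{2}$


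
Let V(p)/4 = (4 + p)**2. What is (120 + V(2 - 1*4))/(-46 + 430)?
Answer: 17/48 ≈ 0.35417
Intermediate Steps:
V(p) = 4*(4 + p)**2
(120 + V(2 - 1*4))/(-46 + 430) = (120 + 4*(4 + (2 - 1*4))**2)/(-46 + 430) = (120 + 4*(4 + (2 - 4))**2)/384 = (120 + 4*(4 - 2)**2)*(1/384) = (120 + 4*2**2)*(1/384) = (120 + 4*4)*(1/384) = (120 + 16)*(1/384) = 136*(1/384) = 17/48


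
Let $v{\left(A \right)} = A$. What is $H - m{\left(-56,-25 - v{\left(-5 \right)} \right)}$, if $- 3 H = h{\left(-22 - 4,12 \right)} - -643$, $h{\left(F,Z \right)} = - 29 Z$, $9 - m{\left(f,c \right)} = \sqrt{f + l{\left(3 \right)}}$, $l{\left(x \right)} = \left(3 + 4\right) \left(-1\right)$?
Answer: $- \frac{322}{3} + 3 i \sqrt{7} \approx -107.33 + 7.9373 i$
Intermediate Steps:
$l{\left(x \right)} = -7$ ($l{\left(x \right)} = 7 \left(-1\right) = -7$)
$m{\left(f,c \right)} = 9 - \sqrt{-7 + f}$ ($m{\left(f,c \right)} = 9 - \sqrt{f - 7} = 9 - \sqrt{-7 + f}$)
$H = - \frac{295}{3}$ ($H = - \frac{\left(-29\right) 12 - -643}{3} = - \frac{-348 + 643}{3} = \left(- \frac{1}{3}\right) 295 = - \frac{295}{3} \approx -98.333$)
$H - m{\left(-56,-25 - v{\left(-5 \right)} \right)} = - \frac{295}{3} - \left(9 - \sqrt{-7 - 56}\right) = - \frac{295}{3} - \left(9 - \sqrt{-63}\right) = - \frac{295}{3} - \left(9 - 3 i \sqrt{7}\right) = - \frac{322}{3} + 3 i \sqrt{7}$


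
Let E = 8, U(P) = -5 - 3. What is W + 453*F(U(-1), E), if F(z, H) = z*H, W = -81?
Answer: -29073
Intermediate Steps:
U(P) = -8
F(z, H) = H*z
W + 453*F(U(-1), E) = -81 + 453*(8*(-8)) = -81 + 453*(-64) = -81 - 28992 = -29073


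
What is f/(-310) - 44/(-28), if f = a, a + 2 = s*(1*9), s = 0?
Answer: 1712/1085 ≈ 1.5779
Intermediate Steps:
a = -2 (a = -2 + 0*(1*9) = -2 + 0*9 = -2 + 0 = -2)
f = -2
f/(-310) - 44/(-28) = -2/(-310) - 44/(-28) = -2*(-1/310) - 44*(-1/28) = 1/155 + 11/7 = 1712/1085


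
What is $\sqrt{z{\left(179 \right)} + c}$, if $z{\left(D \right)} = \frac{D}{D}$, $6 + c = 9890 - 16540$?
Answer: $11 i \sqrt{55} \approx 81.578 i$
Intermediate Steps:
$c = -6656$ ($c = -6 + \left(9890 - 16540\right) = -6 - 6650 = -6656$)
$z{\left(D \right)} = 1$
$\sqrt{z{\left(179 \right)} + c} = \sqrt{1 - 6656} = \sqrt{-6655} = 11 i \sqrt{55}$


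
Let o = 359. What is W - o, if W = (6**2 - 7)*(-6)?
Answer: -533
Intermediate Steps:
W = -174 (W = (36 - 7)*(-6) = 29*(-6) = -174)
W - o = -174 - 1*359 = -174 - 359 = -533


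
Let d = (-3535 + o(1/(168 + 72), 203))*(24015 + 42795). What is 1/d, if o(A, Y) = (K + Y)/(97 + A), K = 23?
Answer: -23281/5494727986950 ≈ -4.2370e-9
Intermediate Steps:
o(A, Y) = (23 + Y)/(97 + A)
d = -5494727986950/23281 (d = (-3535 + (23 + 203)/(97 + 1/(168 + 72)))*(24015 + 42795) = (-3535 + 226/(97 + 1/240))*66810 = (-3535 + 226/(23281/240))*66810 = (-3535 + (240/23281)*226)*66810 = (-3535 + 54240/23281)*66810 = -82244095/23281*66810 = -5494727986950/23281 ≈ -2.3602e+8)
1/d = 1/(-5494727986950/23281) = -23281/5494727986950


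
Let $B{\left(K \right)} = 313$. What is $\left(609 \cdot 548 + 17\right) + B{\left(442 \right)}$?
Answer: $334062$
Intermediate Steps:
$\left(609 \cdot 548 + 17\right) + B{\left(442 \right)} = \left(609 \cdot 548 + 17\right) + 313 = \left(333732 + 17\right) + 313 = 333749 + 313 = 334062$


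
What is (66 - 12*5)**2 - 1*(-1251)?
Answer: 1287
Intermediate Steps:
(66 - 12*5)**2 - 1*(-1251) = (66 - 60)**2 + 1251 = 6**2 + 1251 = 36 + 1251 = 1287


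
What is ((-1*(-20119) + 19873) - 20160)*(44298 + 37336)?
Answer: 1618965488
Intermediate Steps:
((-1*(-20119) + 19873) - 20160)*(44298 + 37336) = ((20119 + 19873) - 20160)*81634 = (39992 - 20160)*81634 = 19832*81634 = 1618965488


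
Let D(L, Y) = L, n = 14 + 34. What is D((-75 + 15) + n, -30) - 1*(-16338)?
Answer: 16326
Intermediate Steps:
n = 48
D((-75 + 15) + n, -30) - 1*(-16338) = ((-75 + 15) + 48) - 1*(-16338) = (-60 + 48) + 16338 = -12 + 16338 = 16326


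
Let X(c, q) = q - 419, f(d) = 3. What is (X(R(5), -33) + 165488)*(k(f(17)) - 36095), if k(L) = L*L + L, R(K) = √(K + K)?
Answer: -5954993988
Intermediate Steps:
R(K) = √2*√K (R(K) = √(2*K) = √2*√K)
k(L) = L + L² (k(L) = L² + L = L + L²)
X(c, q) = -419 + q
(X(R(5), -33) + 165488)*(k(f(17)) - 36095) = ((-419 - 33) + 165488)*(3*(1 + 3) - 36095) = (-452 + 165488)*(3*4 - 36095) = 165036*(12 - 36095) = 165036*(-36083) = -5954993988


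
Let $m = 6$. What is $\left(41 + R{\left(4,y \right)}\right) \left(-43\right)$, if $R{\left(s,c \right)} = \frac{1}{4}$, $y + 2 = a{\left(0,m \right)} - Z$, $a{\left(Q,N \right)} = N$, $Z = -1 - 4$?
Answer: $- \frac{7095}{4} \approx -1773.8$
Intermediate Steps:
$Z = -5$
$y = 9$ ($y = -2 + \left(6 - -5\right) = -2 + \left(6 + 5\right) = -2 + 11 = 9$)
$R{\left(s,c \right)} = \frac{1}{4}$
$\left(41 + R{\left(4,y \right)}\right) \left(-43\right) = \left(41 + \frac{1}{4}\right) \left(-43\right) = \frac{165}{4} \left(-43\right) = - \frac{7095}{4}$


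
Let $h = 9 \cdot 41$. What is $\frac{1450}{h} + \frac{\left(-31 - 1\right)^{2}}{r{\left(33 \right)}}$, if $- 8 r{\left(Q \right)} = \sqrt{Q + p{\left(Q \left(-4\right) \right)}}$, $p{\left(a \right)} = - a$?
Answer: $\frac{1450}{369} - \frac{8192 \sqrt{165}}{165} \approx -633.82$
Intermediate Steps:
$r{\left(Q \right)} = - \frac{\sqrt{5} \sqrt{Q}}{8}$ ($r{\left(Q \right)} = - \frac{\sqrt{Q - Q \left(-4\right)}}{8} = - \frac{\sqrt{Q - - 4 Q}}{8} = - \frac{\sqrt{Q + 4 Q}}{8} = - \frac{\sqrt{5 Q}}{8} = - \frac{\sqrt{5} \sqrt{Q}}{8}$)
$h = 369$
$\frac{1450}{h} + \frac{\left(-31 - 1\right)^{2}}{r{\left(33 \right)}} = \frac{1450}{369} + \frac{\left(-31 - 1\right)^{2}}{\left(- \frac{1}{8}\right) \sqrt{5} \sqrt{33}} = 1450 \cdot \frac{1}{369} + \frac{\left(-31 - 1\right)^{2}}{\left(- \frac{1}{8}\right) \sqrt{165}} = \frac{1450}{369} + \left(-32\right)^{2} \left(- \frac{8 \sqrt{165}}{165}\right) = \frac{1450}{369} + 1024 \left(- \frac{8 \sqrt{165}}{165}\right) = \frac{1450}{369} - \frac{8192 \sqrt{165}}{165}$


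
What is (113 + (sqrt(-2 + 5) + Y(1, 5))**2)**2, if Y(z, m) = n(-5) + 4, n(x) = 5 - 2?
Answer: 27813 + 4620*sqrt(3) ≈ 35815.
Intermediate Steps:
n(x) = 3
Y(z, m) = 7 (Y(z, m) = 3 + 4 = 7)
(113 + (sqrt(-2 + 5) + Y(1, 5))**2)**2 = (113 + (sqrt(-2 + 5) + 7)**2)**2 = (113 + (sqrt(3) + 7)**2)**2 = (113 + (7 + sqrt(3))**2)**2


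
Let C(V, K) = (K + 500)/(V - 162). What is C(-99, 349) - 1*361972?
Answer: -31491847/87 ≈ -3.6198e+5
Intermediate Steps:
C(V, K) = (500 + K)/(-162 + V)
C(-99, 349) - 1*361972 = (500 + 349)/(-162 - 99) - 1*361972 = 849/(-261) - 361972 = -1/261*849 - 361972 = -283/87 - 361972 = -31491847/87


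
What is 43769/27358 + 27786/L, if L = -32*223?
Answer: -111958451/48806672 ≈ -2.2939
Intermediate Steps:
L = -7136
43769/27358 + 27786/L = 43769/27358 + 27786/(-7136) = 43769*(1/27358) + 27786*(-1/7136) = 43769/27358 - 13893/3568 = -111958451/48806672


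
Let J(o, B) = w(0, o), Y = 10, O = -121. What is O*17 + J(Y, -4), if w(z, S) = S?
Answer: -2047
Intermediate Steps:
J(o, B) = o
O*17 + J(Y, -4) = -121*17 + 10 = -2057 + 10 = -2047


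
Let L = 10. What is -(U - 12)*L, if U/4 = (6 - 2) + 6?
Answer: -280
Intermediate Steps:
U = 40 (U = 4*((6 - 2) + 6) = 4*(4 + 6) = 4*10 = 40)
-(U - 12)*L = -(40 - 12)*10 = -28*10 = -1*280 = -280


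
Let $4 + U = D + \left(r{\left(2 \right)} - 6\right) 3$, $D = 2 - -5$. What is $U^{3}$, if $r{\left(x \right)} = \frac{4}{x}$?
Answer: $-729$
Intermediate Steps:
$D = 7$ ($D = 2 + 5 = 7$)
$U = -9$ ($U = -4 + \left(7 + \left(\frac{4}{2} - 6\right) 3\right) = -4 + \left(7 + \left(4 \cdot \frac{1}{2} - 6\right) 3\right) = -4 + \left(7 + \left(2 - 6\right) 3\right) = -4 + \left(7 - 12\right) = -4 - 5 = -9$)
$U^{3} = \left(-9\right)^{3} = -729$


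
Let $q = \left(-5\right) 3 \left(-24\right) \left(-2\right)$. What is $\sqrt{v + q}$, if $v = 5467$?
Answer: $\sqrt{4747} \approx 68.898$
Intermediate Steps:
$q = -720$ ($q = \left(-15\right) \left(-24\right) \left(-2\right) = 360 \left(-2\right) = -720$)
$\sqrt{v + q} = \sqrt{5467 - 720} = \sqrt{4747}$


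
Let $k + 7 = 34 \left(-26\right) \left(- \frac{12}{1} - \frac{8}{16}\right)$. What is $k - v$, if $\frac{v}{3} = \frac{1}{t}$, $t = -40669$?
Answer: $\frac{449107770}{40669} \approx 11043.0$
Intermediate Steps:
$k = 11043$ ($k = -7 + 34 \left(-26\right) \left(- \frac{12}{1} - \frac{8}{16}\right) = -7 - 884 \left(\left(-12\right) 1 - \frac{1}{2}\right) = -7 - 884 \left(-12 - \frac{1}{2}\right) = -7 - -11050 = -7 + 11050 = 11043$)
$v = - \frac{3}{40669}$ ($v = \frac{3}{-40669} = 3 \left(- \frac{1}{40669}\right) = - \frac{3}{40669} \approx -7.3766 \cdot 10^{-5}$)
$k - v = 11043 - - \frac{3}{40669} = 11043 + \frac{3}{40669} = \frac{449107770}{40669}$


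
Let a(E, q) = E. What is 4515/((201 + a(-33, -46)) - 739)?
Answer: -4515/571 ≈ -7.9072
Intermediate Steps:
4515/((201 + a(-33, -46)) - 739) = 4515/((201 - 33) - 739) = 4515/(168 - 739) = 4515/(-571) = 4515*(-1/571) = -4515/571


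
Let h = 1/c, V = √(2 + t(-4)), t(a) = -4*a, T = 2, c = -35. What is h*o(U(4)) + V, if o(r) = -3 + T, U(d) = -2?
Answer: 1/35 + 3*√2 ≈ 4.2712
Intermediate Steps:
V = 3*√2 (V = √(2 - 4*(-4)) = √(2 + 16) = √18 = 3*√2 ≈ 4.2426)
o(r) = -1 (o(r) = -3 + 2 = -1)
h = -1/35 (h = 1/(-35) = -1/35 ≈ -0.028571)
h*o(U(4)) + V = -1/35*(-1) + 3*√2 = 1/35 + 3*√2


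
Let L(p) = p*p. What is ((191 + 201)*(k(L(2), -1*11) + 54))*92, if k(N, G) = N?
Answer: 2091712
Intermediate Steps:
L(p) = p**2
((191 + 201)*(k(L(2), -1*11) + 54))*92 = ((191 + 201)*(2**2 + 54))*92 = (392*(4 + 54))*92 = (392*58)*92 = 22736*92 = 2091712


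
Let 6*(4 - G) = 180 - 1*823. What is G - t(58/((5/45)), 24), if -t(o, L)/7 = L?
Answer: 1675/6 ≈ 279.17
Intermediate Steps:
G = 667/6 (G = 4 - (180 - 1*823)/6 = 4 - (180 - 823)/6 = 4 - ⅙*(-643) = 4 + 643/6 = 667/6 ≈ 111.17)
t(o, L) = -7*L
G - t(58/((5/45)), 24) = 667/6 - (-7)*24 = 667/6 - 1*(-168) = 667/6 + 168 = 1675/6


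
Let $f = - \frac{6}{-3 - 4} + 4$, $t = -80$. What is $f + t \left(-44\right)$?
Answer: $\frac{24674}{7} \approx 3524.9$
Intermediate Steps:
$f = \frac{34}{7}$ ($f = - \frac{6}{-7} + 4 = \left(-6\right) \left(- \frac{1}{7}\right) + 4 = \frac{6}{7} + 4 = \frac{34}{7} \approx 4.8571$)
$f + t \left(-44\right) = \frac{34}{7} - -3520 = \frac{34}{7} + 3520 = \frac{24674}{7}$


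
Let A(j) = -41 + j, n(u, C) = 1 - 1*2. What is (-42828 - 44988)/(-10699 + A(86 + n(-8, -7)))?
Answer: 87816/10655 ≈ 8.2418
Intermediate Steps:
n(u, C) = -1 (n(u, C) = 1 - 2 = -1)
(-42828 - 44988)/(-10699 + A(86 + n(-8, -7))) = (-42828 - 44988)/(-10699 + (-41 + (86 - 1))) = -87816/(-10699 + (-41 + 85)) = -87816/(-10699 + 44) = -87816/(-10655) = -87816*(-1/10655) = 87816/10655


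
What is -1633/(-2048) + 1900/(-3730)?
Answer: 219989/763904 ≈ 0.28798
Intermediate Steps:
-1633/(-2048) + 1900/(-3730) = -1633*(-1/2048) + 1900*(-1/3730) = 1633/2048 - 190/373 = 219989/763904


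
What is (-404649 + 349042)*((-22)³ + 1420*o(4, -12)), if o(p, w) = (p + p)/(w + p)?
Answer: 671065276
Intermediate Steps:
o(p, w) = 2*p/(p + w) (o(p, w) = (2*p)/(p + w) = 2*p/(p + w))
(-404649 + 349042)*((-22)³ + 1420*o(4, -12)) = (-404649 + 349042)*((-22)³ + 1420*(2*4/(4 - 12))) = -55607*(-10648 + 1420*(2*4/(-8))) = -55607*(-10648 + 1420*(2*4*(-⅛))) = -55607*(-10648 + 1420*(-1)) = -55607*(-10648 - 1420) = -55607*(-12068) = 671065276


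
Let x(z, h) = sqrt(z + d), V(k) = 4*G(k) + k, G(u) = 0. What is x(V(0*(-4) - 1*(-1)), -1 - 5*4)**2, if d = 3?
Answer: 4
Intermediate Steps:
V(k) = k (V(k) = 4*0 + k = 0 + k = k)
x(z, h) = sqrt(3 + z) (x(z, h) = sqrt(z + 3) = sqrt(3 + z))
x(V(0*(-4) - 1*(-1)), -1 - 5*4)**2 = (sqrt(3 + (0*(-4) - 1*(-1))))**2 = (sqrt(3 + (0 + 1)))**2 = (sqrt(3 + 1))**2 = (sqrt(4))**2 = 2**2 = 4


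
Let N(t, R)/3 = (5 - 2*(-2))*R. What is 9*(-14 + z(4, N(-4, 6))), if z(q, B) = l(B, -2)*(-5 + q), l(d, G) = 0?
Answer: -126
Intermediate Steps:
N(t, R) = 27*R (N(t, R) = 3*((5 - 2*(-2))*R) = 3*((5 + 4)*R) = 3*(9*R) = 27*R)
z(q, B) = 0 (z(q, B) = 0*(-5 + q) = 0)
9*(-14 + z(4, N(-4, 6))) = 9*(-14 + 0) = 9*(-14) = -126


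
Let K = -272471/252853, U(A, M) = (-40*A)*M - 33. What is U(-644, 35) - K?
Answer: 227964193122/252853 ≈ 9.0157e+5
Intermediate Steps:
U(A, M) = -33 - 40*A*M (U(A, M) = -40*A*M - 33 = -33 - 40*A*M)
K = -272471/252853 (K = -272471*1/252853 = -272471/252853 ≈ -1.0776)
U(-644, 35) - K = (-33 - 40*(-644)*35) - 1*(-272471/252853) = (-33 + 901600) + 272471/252853 = 901567 + 272471/252853 = 227964193122/252853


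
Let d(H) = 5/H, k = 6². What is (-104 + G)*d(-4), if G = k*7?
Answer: -185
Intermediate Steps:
k = 36
G = 252 (G = 36*7 = 252)
(-104 + G)*d(-4) = (-104 + 252)*(5/(-4)) = 148*(5*(-¼)) = 148*(-5/4) = -185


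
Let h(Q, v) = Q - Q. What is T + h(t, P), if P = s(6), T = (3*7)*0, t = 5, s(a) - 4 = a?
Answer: 0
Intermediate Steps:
s(a) = 4 + a
T = 0 (T = 21*0 = 0)
P = 10 (P = 4 + 6 = 10)
h(Q, v) = 0
T + h(t, P) = 0 + 0 = 0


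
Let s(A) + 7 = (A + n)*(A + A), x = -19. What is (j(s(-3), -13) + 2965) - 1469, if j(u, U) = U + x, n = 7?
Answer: 1464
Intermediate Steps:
s(A) = -7 + 2*A*(7 + A) (s(A) = -7 + (A + 7)*(A + A) = -7 + (7 + A)*(2*A) = -7 + 2*A*(7 + A))
j(u, U) = -19 + U (j(u, U) = U - 19 = -19 + U)
(j(s(-3), -13) + 2965) - 1469 = ((-19 - 13) + 2965) - 1469 = (-32 + 2965) - 1469 = 2933 - 1469 = 1464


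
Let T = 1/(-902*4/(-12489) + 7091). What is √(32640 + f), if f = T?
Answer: 3*√28445484211512313187/88563107 ≈ 180.67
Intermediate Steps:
T = 12489/88563107 (T = 1/(-3608*(-1/12489) + 7091) = 1/(3608/12489 + 7091) = 1/(88563107/12489) = 12489/88563107 ≈ 0.00014102)
f = 12489/88563107 ≈ 0.00014102
√(32640 + f) = √(32640 + 12489/88563107) = √(2890699824969/88563107) = 3*√28445484211512313187/88563107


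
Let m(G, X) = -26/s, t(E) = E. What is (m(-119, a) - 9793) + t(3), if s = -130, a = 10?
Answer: -48949/5 ≈ -9789.8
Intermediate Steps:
m(G, X) = ⅕ (m(G, X) = -26/(-130) = -26*(-1/130) = ⅕)
(m(-119, a) - 9793) + t(3) = (⅕ - 9793) + 3 = -48964/5 + 3 = -48949/5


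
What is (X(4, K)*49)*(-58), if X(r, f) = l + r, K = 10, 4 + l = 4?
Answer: -11368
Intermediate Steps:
l = 0 (l = -4 + 4 = 0)
X(r, f) = r (X(r, f) = 0 + r = r)
(X(4, K)*49)*(-58) = (4*49)*(-58) = 196*(-58) = -11368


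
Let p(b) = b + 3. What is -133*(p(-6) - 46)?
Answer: 6517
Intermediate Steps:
p(b) = 3 + b
-133*(p(-6) - 46) = -133*((3 - 6) - 46) = -133*(-3 - 46) = -133*(-49) = 6517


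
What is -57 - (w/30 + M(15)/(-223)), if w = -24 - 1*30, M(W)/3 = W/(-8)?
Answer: -492609/8920 ≈ -55.225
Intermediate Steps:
M(W) = -3*W/8 (M(W) = 3*(W/(-8)) = 3*(W*(-⅛)) = 3*(-W/8) = -3*W/8)
w = -54 (w = -24 - 30 = -54)
-57 - (w/30 + M(15)/(-223)) = -57 - (-54/30 - 3/8*15/(-223)) = -57 - (-54*1/30 - 45/8*(-1/223)) = -57 - (-9/5 + 45/1784) = -57 - 1*(-15831/8920) = -57 + 15831/8920 = -492609/8920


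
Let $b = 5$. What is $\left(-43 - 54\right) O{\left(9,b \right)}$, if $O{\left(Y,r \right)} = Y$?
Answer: $-873$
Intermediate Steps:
$\left(-43 - 54\right) O{\left(9,b \right)} = \left(-43 - 54\right) 9 = \left(-97\right) 9 = -873$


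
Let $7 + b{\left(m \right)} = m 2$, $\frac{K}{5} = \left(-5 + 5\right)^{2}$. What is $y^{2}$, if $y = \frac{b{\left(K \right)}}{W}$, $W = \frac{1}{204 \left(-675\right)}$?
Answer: $929103210000$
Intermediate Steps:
$K = 0$ ($K = 5 \left(-5 + 5\right)^{2} = 5 \cdot 0^{2} = 5 \cdot 0 = 0$)
$b{\left(m \right)} = -7 + 2 m$ ($b{\left(m \right)} = -7 + m 2 = -7 + 2 m$)
$W = - \frac{1}{137700}$ ($W = \frac{1}{204} \left(- \frac{1}{675}\right) = - \frac{1}{137700} \approx -7.2622 \cdot 10^{-6}$)
$y = 963900$ ($y = \frac{-7 + 2 \cdot 0}{- \frac{1}{137700}} = \left(-7 + 0\right) \left(-137700\right) = \left(-7\right) \left(-137700\right) = 963900$)
$y^{2} = 963900^{2} = 929103210000$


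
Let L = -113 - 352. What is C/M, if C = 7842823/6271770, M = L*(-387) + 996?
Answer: 7842823/1134883053270 ≈ 6.9107e-6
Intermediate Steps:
L = -465
M = 180951 (M = -465*(-387) + 996 = 179955 + 996 = 180951)
C = 7842823/6271770 (C = 7842823*(1/6271770) = 7842823/6271770 ≈ 1.2505)
C/M = (7842823/6271770)/180951 = (7842823/6271770)*(1/180951) = 7842823/1134883053270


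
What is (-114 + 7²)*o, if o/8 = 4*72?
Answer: -149760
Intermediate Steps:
o = 2304 (o = 8*(4*72) = 8*288 = 2304)
(-114 + 7²)*o = (-114 + 7²)*2304 = (-114 + 49)*2304 = -65*2304 = -149760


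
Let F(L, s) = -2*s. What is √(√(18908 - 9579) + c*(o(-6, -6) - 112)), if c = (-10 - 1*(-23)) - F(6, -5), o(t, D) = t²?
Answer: √(-228 + √9329) ≈ 11.464*I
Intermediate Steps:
c = 3 (c = (-10 - 1*(-23)) - (-2)*(-5) = (-10 + 23) - 1*10 = 13 - 10 = 3)
√(√(18908 - 9579) + c*(o(-6, -6) - 112)) = √(√(18908 - 9579) + 3*((-6)² - 112)) = √(√9329 + 3*(36 - 112)) = √(√9329 + 3*(-76)) = √(√9329 - 228) = √(-228 + √9329)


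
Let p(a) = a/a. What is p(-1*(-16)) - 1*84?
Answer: -83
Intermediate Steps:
p(a) = 1
p(-1*(-16)) - 1*84 = 1 - 1*84 = 1 - 84 = -83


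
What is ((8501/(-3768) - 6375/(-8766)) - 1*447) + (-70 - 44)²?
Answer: 23024810297/1835016 ≈ 12547.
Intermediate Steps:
((8501/(-3768) - 6375/(-8766)) - 1*447) + (-70 - 44)² = ((8501*(-1/3768) - 6375*(-1/8766)) - 447) + (-114)² = ((-8501/3768 + 2125/2922) - 447) + 12996 = (-2805487/1835016 - 447) + 12996 = -823057639/1835016 + 12996 = 23024810297/1835016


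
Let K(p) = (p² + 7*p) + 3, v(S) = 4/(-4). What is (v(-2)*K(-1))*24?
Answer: 72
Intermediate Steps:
v(S) = -1 (v(S) = 4*(-¼) = -1)
K(p) = 3 + p² + 7*p
(v(-2)*K(-1))*24 = -(3 + (-1)² + 7*(-1))*24 = -(3 + 1 - 7)*24 = -1*(-3)*24 = 3*24 = 72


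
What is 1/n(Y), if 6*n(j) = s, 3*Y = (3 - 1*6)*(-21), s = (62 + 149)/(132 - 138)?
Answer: -36/211 ≈ -0.17062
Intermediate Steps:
s = -211/6 (s = 211/(-6) = 211*(-⅙) = -211/6 ≈ -35.167)
Y = 21 (Y = ((3 - 1*6)*(-21))/3 = ((3 - 6)*(-21))/3 = (-3*(-21))/3 = (⅓)*63 = 21)
n(j) = -211/36 (n(j) = (⅙)*(-211/6) = -211/36)
1/n(Y) = 1/(-211/36) = -36/211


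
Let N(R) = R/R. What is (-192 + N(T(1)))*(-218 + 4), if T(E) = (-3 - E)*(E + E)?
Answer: 40874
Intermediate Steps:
T(E) = 2*E*(-3 - E) (T(E) = (-3 - E)*(2*E) = 2*E*(-3 - E))
N(R) = 1
(-192 + N(T(1)))*(-218 + 4) = (-192 + 1)*(-218 + 4) = -191*(-214) = 40874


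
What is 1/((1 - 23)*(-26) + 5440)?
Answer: 1/6012 ≈ 0.00016633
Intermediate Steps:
1/((1 - 23)*(-26) + 5440) = 1/(-22*(-26) + 5440) = 1/(572 + 5440) = 1/6012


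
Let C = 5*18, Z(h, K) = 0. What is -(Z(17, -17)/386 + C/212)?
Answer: -45/106 ≈ -0.42453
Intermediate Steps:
C = 90
-(Z(17, -17)/386 + C/212) = -(0/386 + 90/212) = -(0*(1/386) + 90*(1/212)) = -(0 + 45/106) = -1*45/106 = -45/106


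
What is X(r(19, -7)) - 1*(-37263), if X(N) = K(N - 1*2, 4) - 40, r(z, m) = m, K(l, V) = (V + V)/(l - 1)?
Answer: 186111/5 ≈ 37222.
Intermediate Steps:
K(l, V) = 2*V/(-1 + l) (K(l, V) = (2*V)/(-1 + l) = 2*V/(-1 + l))
X(N) = -40 + 8/(-3 + N) (X(N) = 2*4/(-1 + (N - 1*2)) - 40 = 2*4/(-1 + (N - 2)) - 40 = 2*4/(-1 + (-2 + N)) - 40 = 2*4/(-3 + N) - 40 = 8/(-3 + N) - 40 = -40 + 8/(-3 + N))
X(r(19, -7)) - 1*(-37263) = 8*(16 - 5*(-7))/(-3 - 7) - 1*(-37263) = 8*(16 + 35)/(-10) + 37263 = 8*(-1/10)*51 + 37263 = -204/5 + 37263 = 186111/5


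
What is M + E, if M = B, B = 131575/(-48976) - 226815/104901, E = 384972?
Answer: 659273105080319/1712543792 ≈ 3.8497e+5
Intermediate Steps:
B = -8303613505/1712543792 (B = 131575*(-1/48976) - 226815*1/104901 = -131575/48976 - 75605/34967 = -8303613505/1712543792 ≈ -4.8487)
M = -8303613505/1712543792 ≈ -4.8487
M + E = -8303613505/1712543792 + 384972 = 659273105080319/1712543792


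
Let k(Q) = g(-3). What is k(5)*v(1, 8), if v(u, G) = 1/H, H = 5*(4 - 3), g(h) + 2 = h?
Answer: -1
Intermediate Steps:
g(h) = -2 + h
k(Q) = -5 (k(Q) = -2 - 3 = -5)
H = 5 (H = 5*1 = 5)
v(u, G) = ⅕ (v(u, G) = 1/5 = ⅕)
k(5)*v(1, 8) = -5*⅕ = -1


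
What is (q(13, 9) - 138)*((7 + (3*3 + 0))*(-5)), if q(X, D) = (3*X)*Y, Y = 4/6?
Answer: 8960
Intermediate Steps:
Y = 2/3 (Y = 4*(1/6) = 2/3 ≈ 0.66667)
q(X, D) = 2*X (q(X, D) = (3*X)*(2/3) = 2*X)
(q(13, 9) - 138)*((7 + (3*3 + 0))*(-5)) = (2*13 - 138)*((7 + (3*3 + 0))*(-5)) = (26 - 138)*((7 + (9 + 0))*(-5)) = -112*(7 + 9)*(-5) = -1792*(-5) = -112*(-80) = 8960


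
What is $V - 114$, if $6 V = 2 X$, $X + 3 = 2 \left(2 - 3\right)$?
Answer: $- \frac{347}{3} \approx -115.67$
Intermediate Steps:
$X = -5$ ($X = -3 + 2 \left(2 - 3\right) = -3 + 2 \left(-1\right) = -3 - 2 = -5$)
$V = - \frac{5}{3}$ ($V = \frac{2 \left(-5\right)}{6} = \frac{1}{6} \left(-10\right) = - \frac{5}{3} \approx -1.6667$)
$V - 114 = - \frac{5}{3} - 114 = - \frac{347}{3}$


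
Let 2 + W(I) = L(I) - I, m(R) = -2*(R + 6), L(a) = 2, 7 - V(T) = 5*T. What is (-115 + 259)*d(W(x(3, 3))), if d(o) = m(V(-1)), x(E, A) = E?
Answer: -5184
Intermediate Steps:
V(T) = 7 - 5*T
m(R) = -12 - 2*R (m(R) = -2*(6 + R) = -12 - 2*R)
W(I) = -I (W(I) = -2 + (2 - I) = -I)
d(o) = -36 (d(o) = -12 - 2*(7 - 5*(-1)) = -12 - 2*(7 + 5) = -12 - 2*12 = -12 - 24 = -36)
(-115 + 259)*d(W(x(3, 3))) = (-115 + 259)*(-36) = 144*(-36) = -5184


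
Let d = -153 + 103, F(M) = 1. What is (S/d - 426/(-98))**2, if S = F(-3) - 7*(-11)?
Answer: 11655396/1500625 ≈ 7.7670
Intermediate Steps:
d = -50
S = 78 (S = 1 - 7*(-11) = 1 + 77 = 78)
(S/d - 426/(-98))**2 = (78/(-50) - 426/(-98))**2 = (78*(-1/50) - 426*(-1/98))**2 = (-39/25 + 213/49)**2 = (3414/1225)**2 = 11655396/1500625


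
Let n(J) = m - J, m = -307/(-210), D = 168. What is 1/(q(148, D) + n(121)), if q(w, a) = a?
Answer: 210/10177 ≈ 0.020635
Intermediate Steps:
m = 307/210 (m = -307*(-1/210) = 307/210 ≈ 1.4619)
n(J) = 307/210 - J
1/(q(148, D) + n(121)) = 1/(168 + (307/210 - 1*121)) = 1/(168 + (307/210 - 121)) = 1/(168 - 25103/210) = 1/(10177/210) = 210/10177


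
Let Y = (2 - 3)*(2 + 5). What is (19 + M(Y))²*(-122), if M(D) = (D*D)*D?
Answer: -12807072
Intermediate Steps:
Y = -7 (Y = -1*7 = -7)
M(D) = D³ (M(D) = D²*D = D³)
(19 + M(Y))²*(-122) = (19 + (-7)³)²*(-122) = (19 - 343)²*(-122) = (-324)²*(-122) = 104976*(-122) = -12807072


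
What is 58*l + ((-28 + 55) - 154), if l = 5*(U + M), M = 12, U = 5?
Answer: 4803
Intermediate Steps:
l = 85 (l = 5*(5 + 12) = 5*17 = 85)
58*l + ((-28 + 55) - 154) = 58*85 + ((-28 + 55) - 154) = 4930 + (27 - 154) = 4930 - 127 = 4803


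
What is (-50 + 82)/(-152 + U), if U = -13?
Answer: -32/165 ≈ -0.19394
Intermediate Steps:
(-50 + 82)/(-152 + U) = (-50 + 82)/(-152 - 13) = 32/(-165) = 32*(-1/165) = -32/165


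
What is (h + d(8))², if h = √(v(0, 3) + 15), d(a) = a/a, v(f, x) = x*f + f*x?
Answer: (1 + √15)² ≈ 23.746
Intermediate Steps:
v(f, x) = 2*f*x (v(f, x) = f*x + f*x = 2*f*x)
d(a) = 1
h = √15 (h = √(2*0*3 + 15) = √(0 + 15) = √15 ≈ 3.8730)
(h + d(8))² = (√15 + 1)² = (1 + √15)²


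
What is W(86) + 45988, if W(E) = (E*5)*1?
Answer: 46418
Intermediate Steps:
W(E) = 5*E (W(E) = (5*E)*1 = 5*E)
W(86) + 45988 = 5*86 + 45988 = 430 + 45988 = 46418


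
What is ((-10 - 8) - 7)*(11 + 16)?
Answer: -675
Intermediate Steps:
((-10 - 8) - 7)*(11 + 16) = (-18 - 7)*27 = -25*27 = -675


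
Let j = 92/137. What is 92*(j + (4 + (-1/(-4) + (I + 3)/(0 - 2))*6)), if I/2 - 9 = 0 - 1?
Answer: -640642/137 ≈ -4676.2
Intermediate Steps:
I = 16 (I = 18 + 2*(0 - 1) = 18 + 2*(-1) = 18 - 2 = 16)
j = 92/137 (j = 92*(1/137) = 92/137 ≈ 0.67153)
92*(j + (4 + (-1/(-4) + (I + 3)/(0 - 2))*6)) = 92*(92/137 + (4 + (-1/(-4) + (16 + 3)/(0 - 2))*6)) = 92*(92/137 + (4 + (-1*(-1/4) + 19/(-2))*6)) = 92*(92/137 + (4 + (1/4 + 19*(-1/2))*6)) = 92*(92/137 + (4 + (1/4 - 19/2)*6)) = 92*(92/137 + (4 - 37/4*6)) = 92*(92/137 + (4 - 111/2)) = 92*(92/137 - 103/2) = 92*(-13927/274) = -640642/137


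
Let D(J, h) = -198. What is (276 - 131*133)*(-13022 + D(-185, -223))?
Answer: 226683340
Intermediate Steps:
(276 - 131*133)*(-13022 + D(-185, -223)) = (276 - 131*133)*(-13022 - 198) = (276 - 17423)*(-13220) = -17147*(-13220) = 226683340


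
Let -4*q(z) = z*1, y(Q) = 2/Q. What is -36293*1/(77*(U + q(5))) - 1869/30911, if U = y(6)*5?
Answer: -13462954641/11900735 ≈ -1131.3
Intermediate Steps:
q(z) = -z/4
U = 5/3 (U = (2/6)*5 = (2*(⅙))*5 = (⅓)*5 = 5/3 ≈ 1.6667)
-36293*1/(77*(U + q(5))) - 1869/30911 = -36293*1/(77*(5/3 - ¼*5)) - 1869/30911 = -36293*1/(77*(5/3 - 5/4)) - 1869*1/30911 = -36293/((5/12)*77) - 1869/30911 = -36293/385/12 - 1869/30911 = -36293*12/385 - 1869/30911 = -435516/385 - 1869/30911 = -13462954641/11900735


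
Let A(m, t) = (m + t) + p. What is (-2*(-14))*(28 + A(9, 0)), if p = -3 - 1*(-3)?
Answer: 1036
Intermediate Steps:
p = 0 (p = -3 + 3 = 0)
A(m, t) = m + t (A(m, t) = (m + t) + 0 = m + t)
(-2*(-14))*(28 + A(9, 0)) = (-2*(-14))*(28 + (9 + 0)) = 28*(28 + 9) = 28*37 = 1036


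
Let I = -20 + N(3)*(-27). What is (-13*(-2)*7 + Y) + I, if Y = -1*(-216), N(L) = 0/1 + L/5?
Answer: 1809/5 ≈ 361.80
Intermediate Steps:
N(L) = L/5 (N(L) = 0*1 + L*(⅕) = 0 + L/5 = L/5)
Y = 216
I = -181/5 (I = -20 + ((⅕)*3)*(-27) = -20 + (⅗)*(-27) = -20 - 81/5 = -181/5 ≈ -36.200)
(-13*(-2)*7 + Y) + I = (-13*(-2)*7 + 216) - 181/5 = (26*7 + 216) - 181/5 = (182 + 216) - 181/5 = 398 - 181/5 = 1809/5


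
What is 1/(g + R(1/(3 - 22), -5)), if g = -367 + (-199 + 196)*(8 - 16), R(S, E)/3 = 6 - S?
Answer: -19/6172 ≈ -0.0030784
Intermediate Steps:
R(S, E) = 18 - 3*S (R(S, E) = 3*(6 - S) = 18 - 3*S)
g = -343 (g = -367 - 3*(-8) = -367 + 24 = -343)
1/(g + R(1/(3 - 22), -5)) = 1/(-343 + (18 - 3/(3 - 22))) = 1/(-343 + (18 - 3/(-19))) = 1/(-343 + (18 - 3*(-1/19))) = 1/(-343 + (18 + 3/19)) = 1/(-343 + 345/19) = 1/(-6172/19) = -19/6172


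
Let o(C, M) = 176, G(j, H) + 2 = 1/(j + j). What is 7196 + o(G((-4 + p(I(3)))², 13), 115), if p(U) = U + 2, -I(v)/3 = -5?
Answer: 7372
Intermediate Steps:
I(v) = 15 (I(v) = -3*(-5) = 15)
p(U) = 2 + U
G(j, H) = -2 + 1/(2*j) (G(j, H) = -2 + 1/(j + j) = -2 + 1/(2*j))
7196 + o(G((-4 + p(I(3)))², 13), 115) = 7196 + 176 = 7372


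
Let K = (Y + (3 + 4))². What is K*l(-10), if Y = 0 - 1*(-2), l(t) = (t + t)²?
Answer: 32400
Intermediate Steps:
l(t) = 4*t² (l(t) = (2*t)² = 4*t²)
Y = 2 (Y = 0 + 2 = 2)
K = 81 (K = (2 + (3 + 4))² = (2 + 7)² = 9² = 81)
K*l(-10) = 81*(4*(-10)²) = 81*(4*100) = 81*400 = 32400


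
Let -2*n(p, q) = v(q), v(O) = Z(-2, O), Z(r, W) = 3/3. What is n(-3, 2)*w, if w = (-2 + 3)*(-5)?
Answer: 5/2 ≈ 2.5000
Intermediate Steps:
w = -5 (w = 1*(-5) = -5)
Z(r, W) = 1 (Z(r, W) = 3*(1/3) = 1)
v(O) = 1
n(p, q) = -1/2 (n(p, q) = -1/2*1 = -1/2)
n(-3, 2)*w = -1/2*(-5) = 5/2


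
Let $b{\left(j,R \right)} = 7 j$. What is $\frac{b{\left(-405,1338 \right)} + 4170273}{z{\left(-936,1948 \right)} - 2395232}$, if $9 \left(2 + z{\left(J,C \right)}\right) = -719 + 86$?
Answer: $- \frac{12502314}{7185913} \approx -1.7398$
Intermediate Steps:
$z{\left(J,C \right)} = - \frac{217}{3}$ ($z{\left(J,C \right)} = -2 + \frac{-719 + 86}{9} = -2 + \frac{1}{9} \left(-633\right) = -2 - \frac{211}{3} = - \frac{217}{3}$)
$\frac{b{\left(-405,1338 \right)} + 4170273}{z{\left(-936,1948 \right)} - 2395232} = \frac{7 \left(-405\right) + 4170273}{- \frac{217}{3} - 2395232} = \frac{-2835 + 4170273}{- \frac{7185913}{3}} = 4167438 \left(- \frac{3}{7185913}\right) = - \frac{12502314}{7185913}$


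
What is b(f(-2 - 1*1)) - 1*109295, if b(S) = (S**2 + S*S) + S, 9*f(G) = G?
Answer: -983656/9 ≈ -1.0930e+5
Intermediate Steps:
f(G) = G/9
b(S) = S + 2*S**2 (b(S) = (S**2 + S**2) + S = 2*S**2 + S = S + 2*S**2)
b(f(-2 - 1*1)) - 1*109295 = ((-2 - 1*1)/9)*(1 + 2*((-2 - 1*1)/9)) - 1*109295 = ((-2 - 1)/9)*(1 + 2*((-2 - 1)/9)) - 109295 = ((1/9)*(-3))*(1 + 2*((1/9)*(-3))) - 109295 = -(1 + 2*(-1/3))/3 - 109295 = -(1 - 2/3)/3 - 109295 = -1/3*1/3 - 109295 = -1/9 - 109295 = -983656/9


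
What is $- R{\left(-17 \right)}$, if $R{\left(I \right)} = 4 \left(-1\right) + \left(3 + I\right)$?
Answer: $18$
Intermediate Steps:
$R{\left(I \right)} = -1 + I$ ($R{\left(I \right)} = -4 + \left(3 + I\right) = -1 + I$)
$- R{\left(-17 \right)} = - (-1 - 17) = \left(-1\right) \left(-18\right) = 18$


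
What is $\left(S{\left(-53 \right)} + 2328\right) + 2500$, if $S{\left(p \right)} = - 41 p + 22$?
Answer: $7023$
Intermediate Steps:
$S{\left(p \right)} = 22 - 41 p$
$\left(S{\left(-53 \right)} + 2328\right) + 2500 = \left(\left(22 - -2173\right) + 2328\right) + 2500 = \left(\left(22 + 2173\right) + 2328\right) + 2500 = \left(2195 + 2328\right) + 2500 = 4523 + 2500 = 7023$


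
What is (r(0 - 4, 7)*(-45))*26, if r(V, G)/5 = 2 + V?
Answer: 11700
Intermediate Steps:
r(V, G) = 10 + 5*V (r(V, G) = 5*(2 + V) = 10 + 5*V)
(r(0 - 4, 7)*(-45))*26 = ((10 + 5*(0 - 4))*(-45))*26 = ((10 + 5*(-4))*(-45))*26 = ((10 - 20)*(-45))*26 = -10*(-45)*26 = 450*26 = 11700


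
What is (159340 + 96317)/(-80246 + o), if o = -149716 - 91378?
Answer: -255657/321340 ≈ -0.79560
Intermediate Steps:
o = -241094
(159340 + 96317)/(-80246 + o) = (159340 + 96317)/(-80246 - 241094) = 255657/(-321340) = 255657*(-1/321340) = -255657/321340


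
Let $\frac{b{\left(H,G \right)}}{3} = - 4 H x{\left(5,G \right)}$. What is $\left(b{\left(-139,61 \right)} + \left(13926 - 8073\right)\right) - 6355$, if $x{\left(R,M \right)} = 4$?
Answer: $6170$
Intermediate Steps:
$b{\left(H,G \right)} = - 48 H$ ($b{\left(H,G \right)} = 3 - 4 H 4 = 3 \left(- 16 H\right) = - 48 H$)
$\left(b{\left(-139,61 \right)} + \left(13926 - 8073\right)\right) - 6355 = \left(\left(-48\right) \left(-139\right) + \left(13926 - 8073\right)\right) - 6355 = \left(6672 + 5853\right) - 6355 = 12525 - 6355 = 6170$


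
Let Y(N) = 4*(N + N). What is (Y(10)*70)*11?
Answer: 61600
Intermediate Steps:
Y(N) = 8*N (Y(N) = 4*(2*N) = 8*N)
(Y(10)*70)*11 = ((8*10)*70)*11 = (80*70)*11 = 5600*11 = 61600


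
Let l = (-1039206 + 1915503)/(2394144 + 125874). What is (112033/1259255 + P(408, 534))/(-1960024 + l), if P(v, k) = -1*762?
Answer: 805935589321662/2073277259773806475 ≈ 0.00038873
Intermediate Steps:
l = 292099/840006 (l = 876297/2520018 = 876297*(1/2520018) = 292099/840006 ≈ 0.34773)
P(v, k) = -762
(112033/1259255 + P(408, 534))/(-1960024 + l) = (112033/1259255 - 762)/(-1960024 + 292099/840006) = (112033*(1/1259255) - 762)/(-1646431628045/840006) = (112033/1259255 - 762)*(-840006/1646431628045) = -959440277/1259255*(-840006/1646431628045) = 805935589321662/2073277259773806475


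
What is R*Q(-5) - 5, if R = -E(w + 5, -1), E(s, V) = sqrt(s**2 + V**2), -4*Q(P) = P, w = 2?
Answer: -5 - 25*sqrt(2)/4 ≈ -13.839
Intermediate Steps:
Q(P) = -P/4
E(s, V) = sqrt(V**2 + s**2)
R = -5*sqrt(2) (R = -sqrt((-1)**2 + (2 + 5)**2) = -sqrt(1 + 7**2) = -sqrt(1 + 49) = -sqrt(50) = -5*sqrt(2) ≈ -7.0711)
R*Q(-5) - 5 = (-5*sqrt(2))*(-1/4*(-5)) - 5 = -5*sqrt(2)*(5/4) - 5 = -25*sqrt(2)/4 - 5 = -5 - 25*sqrt(2)/4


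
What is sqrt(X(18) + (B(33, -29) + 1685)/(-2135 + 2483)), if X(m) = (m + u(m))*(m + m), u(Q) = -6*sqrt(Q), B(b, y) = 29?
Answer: sqrt(19767966 - 19618848*sqrt(2))/174 ≈ 16.232*I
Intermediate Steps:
X(m) = 2*m*(m - 6*sqrt(m)) (X(m) = (m - 6*sqrt(m))*(m + m) = (m - 6*sqrt(m))*(2*m) = 2*m*(m - 6*sqrt(m)))
sqrt(X(18) + (B(33, -29) + 1685)/(-2135 + 2483)) = sqrt((-648*sqrt(2) + 2*18**2) + (29 + 1685)/(-2135 + 2483)) = sqrt((-648*sqrt(2) + 2*324) + 1714/348) = sqrt((-648*sqrt(2) + 648) + 1714*(1/348)) = sqrt((648 - 648*sqrt(2)) + 857/174) = sqrt(113609/174 - 648*sqrt(2))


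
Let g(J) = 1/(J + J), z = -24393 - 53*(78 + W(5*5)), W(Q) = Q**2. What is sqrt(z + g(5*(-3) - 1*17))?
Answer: I*sqrt(3945729)/8 ≈ 248.3*I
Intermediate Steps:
z = -61652 (z = -24393 - 53*(78 + (5*5)**2) = -24393 - 53*(78 + 25**2) = -24393 - 53*(78 + 625) = -24393 - 53*703 = -24393 - 37259 = -61652)
g(J) = 1/(2*J)
sqrt(z + g(5*(-3) - 1*17)) = sqrt(-61652 + 1/(2*(5*(-3) - 1*17))) = sqrt(-61652 + 1/(2*(-15 - 17))) = sqrt(-61652 + (1/2)/(-32)) = sqrt(-61652 + (1/2)*(-1/32)) = sqrt(-61652 - 1/64) = sqrt(-3945729/64) = I*sqrt(3945729)/8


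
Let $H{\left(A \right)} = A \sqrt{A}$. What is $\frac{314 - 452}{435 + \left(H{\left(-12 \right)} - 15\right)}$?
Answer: $- \frac{805}{2474} - \frac{23 i \sqrt{3}}{1237} \approx -0.32538 - 0.032205 i$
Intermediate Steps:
$H{\left(A \right)} = A^{\frac{3}{2}}$
$\frac{314 - 452}{435 + \left(H{\left(-12 \right)} - 15\right)} = \frac{314 - 452}{435 + \left(\left(-12\right)^{\frac{3}{2}} - 15\right)} = - \frac{138}{435 - \left(15 + 24 i \sqrt{3}\right)} = - \frac{138}{420 - 24 i \sqrt{3}}$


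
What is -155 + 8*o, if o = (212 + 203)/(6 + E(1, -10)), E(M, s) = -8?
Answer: -1815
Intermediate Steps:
o = -415/2 (o = (212 + 203)/(6 - 8) = 415/(-2) = 415*(-1/2) = -415/2 ≈ -207.50)
-155 + 8*o = -155 + 8*(-415/2) = -155 - 1660 = -1815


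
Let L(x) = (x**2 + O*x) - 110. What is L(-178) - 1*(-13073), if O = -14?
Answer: 47139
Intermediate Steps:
L(x) = -110 + x**2 - 14*x (L(x) = (x**2 - 14*x) - 110 = -110 + x**2 - 14*x)
L(-178) - 1*(-13073) = (-110 + (-178)**2 - 14*(-178)) - 1*(-13073) = (-110 + 31684 + 2492) + 13073 = 34066 + 13073 = 47139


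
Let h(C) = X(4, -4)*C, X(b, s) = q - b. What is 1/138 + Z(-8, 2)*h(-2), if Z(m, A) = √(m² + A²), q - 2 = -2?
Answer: 1/138 + 16*√17 ≈ 65.977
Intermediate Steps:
q = 0 (q = 2 - 2 = 0)
X(b, s) = -b (X(b, s) = 0 - b = -b)
Z(m, A) = √(A² + m²)
h(C) = -4*C (h(C) = (-1*4)*C = -4*C)
1/138 + Z(-8, 2)*h(-2) = 1/138 + √(2² + (-8)²)*(-4*(-2)) = 1/138 + √(4 + 64)*8 = 1/138 + √68*8 = 1/138 + (2*√17)*8 = 1/138 + 16*√17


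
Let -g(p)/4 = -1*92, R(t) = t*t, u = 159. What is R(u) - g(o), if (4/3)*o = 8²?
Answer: 24913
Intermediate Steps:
R(t) = t²
o = 48 (o = (¾)*8² = (¾)*64 = 48)
g(p) = 368 (g(p) = -(-4)*92 = -4*(-92) = 368)
R(u) - g(o) = 159² - 1*368 = 25281 - 368 = 24913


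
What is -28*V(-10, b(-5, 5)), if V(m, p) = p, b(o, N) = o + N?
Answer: 0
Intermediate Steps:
b(o, N) = N + o
-28*V(-10, b(-5, 5)) = -28*(5 - 5) = -28*0 = 0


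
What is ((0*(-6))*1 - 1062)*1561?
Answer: -1657782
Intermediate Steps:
((0*(-6))*1 - 1062)*1561 = (0*1 - 1062)*1561 = (0 - 1062)*1561 = -1062*1561 = -1657782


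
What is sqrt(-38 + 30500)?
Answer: sqrt(30462) ≈ 174.53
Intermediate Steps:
sqrt(-38 + 30500) = sqrt(30462)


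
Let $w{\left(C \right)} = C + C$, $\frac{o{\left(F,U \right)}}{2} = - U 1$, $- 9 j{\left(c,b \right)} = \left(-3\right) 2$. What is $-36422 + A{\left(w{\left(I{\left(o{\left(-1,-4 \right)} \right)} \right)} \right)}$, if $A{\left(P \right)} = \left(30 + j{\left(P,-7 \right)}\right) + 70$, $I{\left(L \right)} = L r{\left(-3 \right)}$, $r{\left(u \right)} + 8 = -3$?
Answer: $- \frac{108964}{3} \approx -36321.0$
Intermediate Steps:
$j{\left(c,b \right)} = \frac{2}{3}$ ($j{\left(c,b \right)} = - \frac{\left(-3\right) 2}{9} = \left(- \frac{1}{9}\right) \left(-6\right) = \frac{2}{3}$)
$r{\left(u \right)} = -11$ ($r{\left(u \right)} = -8 - 3 = -11$)
$o{\left(F,U \right)} = - 2 U$ ($o{\left(F,U \right)} = 2 \left(- U 1\right) = 2 \left(- U\right) = - 2 U$)
$I{\left(L \right)} = - 11 L$ ($I{\left(L \right)} = L \left(-11\right) = - 11 L$)
$w{\left(C \right)} = 2 C$
$A{\left(P \right)} = \frac{302}{3}$ ($A{\left(P \right)} = \left(30 + \frac{2}{3}\right) + 70 = \frac{92}{3} + 70 = \frac{302}{3}$)
$-36422 + A{\left(w{\left(I{\left(o{\left(-1,-4 \right)} \right)} \right)} \right)} = -36422 + \frac{302}{3} = - \frac{108964}{3}$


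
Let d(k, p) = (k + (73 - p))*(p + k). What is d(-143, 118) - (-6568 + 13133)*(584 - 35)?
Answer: -3599485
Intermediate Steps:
d(k, p) = (k + p)*(73 + k - p) (d(k, p) = (73 + k - p)*(k + p) = (k + p)*(73 + k - p))
d(-143, 118) - (-6568 + 13133)*(584 - 35) = ((-143)² - 1*118² + 73*(-143) + 73*118) - (-6568 + 13133)*(584 - 35) = (20449 - 1*13924 - 10439 + 8614) - 6565*549 = (20449 - 13924 - 10439 + 8614) - 1*3604185 = 4700 - 3604185 = -3599485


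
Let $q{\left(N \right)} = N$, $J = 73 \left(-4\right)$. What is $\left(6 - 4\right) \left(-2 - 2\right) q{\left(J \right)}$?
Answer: $2336$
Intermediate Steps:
$J = -292$
$\left(6 - 4\right) \left(-2 - 2\right) q{\left(J \right)} = \left(6 - 4\right) \left(-2 - 2\right) \left(-292\right) = 2 \left(-4\right) \left(-292\right) = \left(-8\right) \left(-292\right) = 2336$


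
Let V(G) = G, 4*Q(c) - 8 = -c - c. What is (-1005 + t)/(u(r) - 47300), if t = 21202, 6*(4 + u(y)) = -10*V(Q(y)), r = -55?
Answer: -121182/284119 ≈ -0.42652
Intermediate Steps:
Q(c) = 2 - c/2 (Q(c) = 2 + (-c - c)/4 = 2 + (-2*c)/4 = 2 - c/2)
u(y) = -22/3 + 5*y/6 (u(y) = -4 + (-10*(2 - y/2))/6 = -4 + (-20 + 5*y)/6 = -4 + (-10/3 + 5*y/6) = -22/3 + 5*y/6)
(-1005 + t)/(u(r) - 47300) = (-1005 + 21202)/((-22/3 + (⅚)*(-55)) - 47300) = 20197/((-22/3 - 275/6) - 47300) = 20197/(-319/6 - 47300) = 20197/(-284119/6) = 20197*(-6/284119) = -121182/284119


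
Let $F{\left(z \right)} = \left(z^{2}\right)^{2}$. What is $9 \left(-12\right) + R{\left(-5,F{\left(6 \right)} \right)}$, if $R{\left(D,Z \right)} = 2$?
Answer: $-106$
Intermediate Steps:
$F{\left(z \right)} = z^{4}$
$9 \left(-12\right) + R{\left(-5,F{\left(6 \right)} \right)} = 9 \left(-12\right) + 2 = -108 + 2 = -106$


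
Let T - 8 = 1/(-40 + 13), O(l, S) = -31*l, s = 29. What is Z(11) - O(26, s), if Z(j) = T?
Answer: 21977/27 ≈ 813.96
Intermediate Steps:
T = 215/27 (T = 8 + 1/(-40 + 13) = 8 + 1/(-27) = 8 - 1/27 = 215/27 ≈ 7.9630)
Z(j) = 215/27
Z(11) - O(26, s) = 215/27 - (-31)*26 = 215/27 - 1*(-806) = 215/27 + 806 = 21977/27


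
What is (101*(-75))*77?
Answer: -583275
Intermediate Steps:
(101*(-75))*77 = -7575*77 = -583275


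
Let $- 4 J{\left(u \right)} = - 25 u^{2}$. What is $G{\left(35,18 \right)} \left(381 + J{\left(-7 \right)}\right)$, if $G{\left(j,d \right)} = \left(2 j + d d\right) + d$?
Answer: $283147$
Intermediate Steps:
$G{\left(j,d \right)} = d + d^{2} + 2 j$ ($G{\left(j,d \right)} = \left(2 j + d^{2}\right) + d = \left(d^{2} + 2 j\right) + d = d + d^{2} + 2 j$)
$J{\left(u \right)} = \frac{25 u^{2}}{4}$ ($J{\left(u \right)} = - \frac{\left(-25\right) u^{2}}{4} = \frac{25 u^{2}}{4}$)
$G{\left(35,18 \right)} \left(381 + J{\left(-7 \right)}\right) = \left(18 + 18^{2} + 2 \cdot 35\right) \left(381 + \frac{25 \left(-7\right)^{2}}{4}\right) = \left(18 + 324 + 70\right) \left(381 + \frac{25}{4} \cdot 49\right) = 412 \left(381 + \frac{1225}{4}\right) = 412 \cdot \frac{2749}{4} = 283147$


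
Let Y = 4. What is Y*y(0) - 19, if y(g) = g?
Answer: -19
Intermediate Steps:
Y*y(0) - 19 = 4*0 - 19 = 0 - 19 = -19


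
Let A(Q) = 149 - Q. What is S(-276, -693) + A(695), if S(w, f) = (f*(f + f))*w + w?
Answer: -265098270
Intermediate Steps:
S(w, f) = w + 2*w*f² (S(w, f) = (f*(2*f))*w + w = (2*f²)*w + w = 2*w*f² + w = w + 2*w*f²)
S(-276, -693) + A(695) = -276*(1 + 2*(-693)²) + (149 - 1*695) = -276*(1 + 2*480249) + (149 - 695) = -276*(1 + 960498) - 546 = -276*960499 - 546 = -265097724 - 546 = -265098270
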